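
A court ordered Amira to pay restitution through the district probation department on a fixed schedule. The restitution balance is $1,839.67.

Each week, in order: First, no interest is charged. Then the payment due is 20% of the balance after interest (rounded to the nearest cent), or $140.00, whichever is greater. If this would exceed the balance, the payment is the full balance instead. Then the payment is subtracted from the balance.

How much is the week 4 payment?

Week 1: $1,839.67 − $367.93 → $1,471.74
Week 2: $1,471.74 − $294.35 → $1,177.39
Week 3: $1,177.39 − $235.48 → $941.91
Week 4: $941.91 − $188.38 → $753.53

$188.38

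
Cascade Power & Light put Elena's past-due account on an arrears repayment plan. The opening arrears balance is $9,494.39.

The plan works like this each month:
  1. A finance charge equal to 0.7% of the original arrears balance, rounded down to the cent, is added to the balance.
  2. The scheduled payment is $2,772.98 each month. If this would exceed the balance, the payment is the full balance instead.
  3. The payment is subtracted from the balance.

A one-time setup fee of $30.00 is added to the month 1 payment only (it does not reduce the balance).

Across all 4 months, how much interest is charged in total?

# | Opening | Interest | Payment | Fee | End bal
1 | $9,494.39 | $66.46 | $2,772.98 | $30.00 | $6,787.87
2 | $6,787.87 | $66.46 | $2,772.98 | — | $4,081.35
3 | $4,081.35 | $66.46 | $2,772.98 | — | $1,374.83
4 | $1,374.83 | $66.46 | $1,441.29 | — | $0.00
Total interest: $66.46 + $66.46 + $66.46 + $66.46 = $265.84

$265.84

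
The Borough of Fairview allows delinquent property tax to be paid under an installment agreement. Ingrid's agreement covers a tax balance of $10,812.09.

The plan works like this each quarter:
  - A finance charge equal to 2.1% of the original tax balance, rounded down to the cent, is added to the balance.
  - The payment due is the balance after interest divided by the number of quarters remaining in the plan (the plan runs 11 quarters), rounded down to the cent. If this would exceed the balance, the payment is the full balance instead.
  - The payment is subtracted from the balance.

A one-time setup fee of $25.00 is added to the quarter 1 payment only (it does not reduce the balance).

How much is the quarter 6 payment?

$1,150.15

Quarter 1: $10,812.09 +$227.05 interest = $11,039.14; pay $1,003.55 (+ $25.00 fee) → $10,035.59
Quarter 2: $10,035.59 +$227.05 interest = $10,262.64; pay $1,026.26 → $9,236.38
Quarter 3: $9,236.38 +$227.05 interest = $9,463.43; pay $1,051.49 → $8,411.94
Quarter 4: $8,411.94 +$227.05 interest = $8,638.99; pay $1,079.87 → $7,559.12
Quarter 5: $7,559.12 +$227.05 interest = $7,786.17; pay $1,112.31 → $6,673.86
Quarter 6: $6,673.86 +$227.05 interest = $6,900.91; pay $1,150.15 → $5,750.76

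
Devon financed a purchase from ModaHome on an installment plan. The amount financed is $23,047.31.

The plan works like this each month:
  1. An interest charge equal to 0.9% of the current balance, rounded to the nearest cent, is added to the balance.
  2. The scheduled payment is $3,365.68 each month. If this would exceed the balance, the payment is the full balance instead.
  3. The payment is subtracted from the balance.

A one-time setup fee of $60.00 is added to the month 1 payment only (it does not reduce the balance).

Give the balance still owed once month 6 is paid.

Month 1: opening $23,047.31; interest $207.43 → $23,254.74; payment $3,365.68 (+ $60.00 fee); balance $19,889.06
Month 2: opening $19,889.06; interest $179.00 → $20,068.06; payment $3,365.68; balance $16,702.38
Month 3: opening $16,702.38; interest $150.32 → $16,852.70; payment $3,365.68; balance $13,487.02
Month 4: opening $13,487.02; interest $121.38 → $13,608.40; payment $3,365.68; balance $10,242.72
Month 5: opening $10,242.72; interest $92.18 → $10,334.90; payment $3,365.68; balance $6,969.22
Month 6: opening $6,969.22; interest $62.72 → $7,031.94; payment $3,365.68; balance $3,666.26

$3,666.26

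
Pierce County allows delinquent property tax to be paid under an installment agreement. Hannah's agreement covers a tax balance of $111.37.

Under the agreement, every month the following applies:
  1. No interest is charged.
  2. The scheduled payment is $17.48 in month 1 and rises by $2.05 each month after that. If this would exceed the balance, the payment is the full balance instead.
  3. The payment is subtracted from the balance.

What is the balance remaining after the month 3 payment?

Month 1: opening $111.37; payment $17.48; balance $93.89
Month 2: opening $93.89; payment $19.53; balance $74.36
Month 3: opening $74.36; payment $21.58; balance $52.78

$52.78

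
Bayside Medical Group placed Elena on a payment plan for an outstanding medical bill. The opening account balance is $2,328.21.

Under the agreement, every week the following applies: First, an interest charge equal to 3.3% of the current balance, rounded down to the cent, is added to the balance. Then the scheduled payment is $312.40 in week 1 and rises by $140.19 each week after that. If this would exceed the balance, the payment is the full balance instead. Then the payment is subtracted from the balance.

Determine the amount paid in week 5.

$494.22

Week 1: $2,328.21 +$76.83 interest = $2,405.04; pay $312.40 → $2,092.64
Week 2: $2,092.64 +$69.05 interest = $2,161.69; pay $452.59 → $1,709.10
Week 3: $1,709.10 +$56.40 interest = $1,765.50; pay $592.78 → $1,172.72
Week 4: $1,172.72 +$38.69 interest = $1,211.41; pay $732.97 → $478.44
Week 5: $478.44 +$15.78 interest = $494.22; pay $494.22 → $0.00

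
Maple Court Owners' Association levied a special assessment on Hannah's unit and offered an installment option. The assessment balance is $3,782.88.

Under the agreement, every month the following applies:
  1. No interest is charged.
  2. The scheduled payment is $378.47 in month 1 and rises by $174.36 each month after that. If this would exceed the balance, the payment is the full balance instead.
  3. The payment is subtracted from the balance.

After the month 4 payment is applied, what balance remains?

$1,222.84

Month 1: $3,782.88 − $378.47 → $3,404.41
Month 2: $3,404.41 − $552.83 → $2,851.58
Month 3: $2,851.58 − $727.19 → $2,124.39
Month 4: $2,124.39 − $901.55 → $1,222.84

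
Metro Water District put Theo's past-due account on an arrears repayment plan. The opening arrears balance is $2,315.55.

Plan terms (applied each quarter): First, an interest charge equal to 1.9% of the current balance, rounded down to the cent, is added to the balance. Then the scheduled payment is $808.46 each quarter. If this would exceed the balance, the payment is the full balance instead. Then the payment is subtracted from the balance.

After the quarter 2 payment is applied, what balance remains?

$772.09

Quarter 1: $2,315.55 +$43.99 interest = $2,359.54; pay $808.46 → $1,551.08
Quarter 2: $1,551.08 +$29.47 interest = $1,580.55; pay $808.46 → $772.09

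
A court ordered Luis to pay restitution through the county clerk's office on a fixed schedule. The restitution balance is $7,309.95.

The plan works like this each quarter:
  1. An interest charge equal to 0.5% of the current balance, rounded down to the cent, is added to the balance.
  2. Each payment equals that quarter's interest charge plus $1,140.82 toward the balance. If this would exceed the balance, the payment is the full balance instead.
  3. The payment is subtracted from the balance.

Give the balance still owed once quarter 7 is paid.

# | Opening | Interest | Payment | End bal
1 | $7,309.95 | $36.54 | $1,177.36 | $6,169.13
2 | $6,169.13 | $30.84 | $1,171.66 | $5,028.31
3 | $5,028.31 | $25.14 | $1,165.96 | $3,887.49
4 | $3,887.49 | $19.43 | $1,160.25 | $2,746.67
5 | $2,746.67 | $13.73 | $1,154.55 | $1,605.85
6 | $1,605.85 | $8.02 | $1,148.84 | $465.03
7 | $465.03 | $2.32 | $467.35 | $0.00

$0.00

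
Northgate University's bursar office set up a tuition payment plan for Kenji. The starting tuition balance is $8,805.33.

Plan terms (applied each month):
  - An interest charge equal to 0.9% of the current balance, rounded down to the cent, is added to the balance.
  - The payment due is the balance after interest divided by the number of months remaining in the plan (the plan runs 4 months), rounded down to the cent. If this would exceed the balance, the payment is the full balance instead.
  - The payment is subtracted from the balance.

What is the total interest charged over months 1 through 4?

Month 1: opening $8,805.33; interest $79.24 → $8,884.57; payment $2,221.14; balance $6,663.43
Month 2: opening $6,663.43; interest $59.97 → $6,723.40; payment $2,241.13; balance $4,482.27
Month 3: opening $4,482.27; interest $40.34 → $4,522.61; payment $2,261.30; balance $2,261.31
Month 4: opening $2,261.31; interest $20.35 → $2,281.66; payment $2,281.66; balance $0.00
Total interest: $79.24 + $59.97 + $40.34 + $20.35 = $199.90

$199.90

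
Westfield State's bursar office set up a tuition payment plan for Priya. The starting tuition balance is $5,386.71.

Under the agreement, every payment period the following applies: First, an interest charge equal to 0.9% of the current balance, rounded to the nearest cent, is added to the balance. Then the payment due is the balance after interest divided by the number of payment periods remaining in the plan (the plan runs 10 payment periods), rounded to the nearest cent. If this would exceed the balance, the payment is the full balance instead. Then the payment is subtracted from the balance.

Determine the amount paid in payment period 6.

# | Opening | Interest | Payment | End bal
1 | $5,386.71 | $48.48 | $543.52 | $4,891.67
2 | $4,891.67 | $44.03 | $548.41 | $4,387.29
3 | $4,387.29 | $39.49 | $553.35 | $3,873.43
4 | $3,873.43 | $34.86 | $558.33 | $3,349.96
5 | $3,349.96 | $30.15 | $563.35 | $2,816.76
6 | $2,816.76 | $25.35 | $568.42 | $2,273.69

$568.42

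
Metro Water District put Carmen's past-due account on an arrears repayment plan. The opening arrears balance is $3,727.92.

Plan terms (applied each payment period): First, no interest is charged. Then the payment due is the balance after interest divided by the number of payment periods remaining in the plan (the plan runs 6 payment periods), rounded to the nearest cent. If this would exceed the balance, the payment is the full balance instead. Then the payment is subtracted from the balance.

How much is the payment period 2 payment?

Payment period 1: $3,727.92 − $621.32 → $3,106.60
Payment period 2: $3,106.60 − $621.32 → $2,485.28

$621.32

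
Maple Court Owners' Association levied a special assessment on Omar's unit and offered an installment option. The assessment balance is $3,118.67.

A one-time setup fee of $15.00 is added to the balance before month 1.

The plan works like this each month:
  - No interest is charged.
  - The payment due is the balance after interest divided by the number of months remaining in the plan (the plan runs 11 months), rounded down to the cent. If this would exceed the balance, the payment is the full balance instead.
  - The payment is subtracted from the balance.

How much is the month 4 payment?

$284.88

# | Opening | Payment | End bal
1 | $3,133.67 | $284.87 | $2,848.80
2 | $2,848.80 | $284.88 | $2,563.92
3 | $2,563.92 | $284.88 | $2,279.04
4 | $2,279.04 | $284.88 | $1,994.16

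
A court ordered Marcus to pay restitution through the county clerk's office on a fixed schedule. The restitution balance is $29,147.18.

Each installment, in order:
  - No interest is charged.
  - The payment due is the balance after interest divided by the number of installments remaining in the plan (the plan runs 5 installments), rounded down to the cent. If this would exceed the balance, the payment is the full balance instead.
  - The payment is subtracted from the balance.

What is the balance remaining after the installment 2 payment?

Installment 1: opening $29,147.18; payment $5,829.43; balance $23,317.75
Installment 2: opening $23,317.75; payment $5,829.43; balance $17,488.32

$17,488.32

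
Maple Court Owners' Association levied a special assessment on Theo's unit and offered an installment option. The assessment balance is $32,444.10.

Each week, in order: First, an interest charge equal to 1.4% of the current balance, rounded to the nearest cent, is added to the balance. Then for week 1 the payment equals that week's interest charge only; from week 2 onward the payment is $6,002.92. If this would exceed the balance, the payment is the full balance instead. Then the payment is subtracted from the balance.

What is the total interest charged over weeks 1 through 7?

# | Opening | Interest | Payment | End bal
1 | $32,444.10 | $454.22 | $454.22 | $32,444.10
2 | $32,444.10 | $454.22 | $6,002.92 | $26,895.40
3 | $26,895.40 | $376.54 | $6,002.92 | $21,269.02
4 | $21,269.02 | $297.77 | $6,002.92 | $15,563.87
5 | $15,563.87 | $217.89 | $6,002.92 | $9,778.84
6 | $9,778.84 | $136.90 | $6,002.92 | $3,912.82
7 | $3,912.82 | $54.78 | $3,967.60 | $0.00
Total interest: $454.22 + $454.22 + $376.54 + $297.77 + $217.89 + $136.90 + $54.78 = $1,992.32

$1,992.32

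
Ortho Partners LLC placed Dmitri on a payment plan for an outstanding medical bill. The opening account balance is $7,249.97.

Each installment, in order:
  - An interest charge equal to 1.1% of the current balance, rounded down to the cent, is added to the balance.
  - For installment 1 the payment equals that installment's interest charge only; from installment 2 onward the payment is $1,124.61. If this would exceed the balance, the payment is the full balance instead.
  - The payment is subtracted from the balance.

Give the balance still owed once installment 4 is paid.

$4,080.76

Installment 1: opening $7,249.97; interest $79.74 → $7,329.71; payment $79.74; balance $7,249.97
Installment 2: opening $7,249.97; interest $79.74 → $7,329.71; payment $1,124.61; balance $6,205.10
Installment 3: opening $6,205.10; interest $68.25 → $6,273.35; payment $1,124.61; balance $5,148.74
Installment 4: opening $5,148.74; interest $56.63 → $5,205.37; payment $1,124.61; balance $4,080.76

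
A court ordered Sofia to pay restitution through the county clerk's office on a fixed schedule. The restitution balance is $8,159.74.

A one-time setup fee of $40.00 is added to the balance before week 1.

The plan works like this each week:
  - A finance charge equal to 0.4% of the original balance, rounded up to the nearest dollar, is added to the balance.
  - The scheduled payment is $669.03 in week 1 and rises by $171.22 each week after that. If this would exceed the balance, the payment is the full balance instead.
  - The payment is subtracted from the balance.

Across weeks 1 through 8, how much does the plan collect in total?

Week 1: opening $8,199.74; interest $33.00 → $8,232.74; payment $669.03; balance $7,563.71
Week 2: opening $7,563.71; interest $33.00 → $7,596.71; payment $840.25; balance $6,756.46
Week 3: opening $6,756.46; interest $33.00 → $6,789.46; payment $1,011.47; balance $5,777.99
Week 4: opening $5,777.99; interest $33.00 → $5,810.99; payment $1,182.69; balance $4,628.30
Week 5: opening $4,628.30; interest $33.00 → $4,661.30; payment $1,353.91; balance $3,307.39
Week 6: opening $3,307.39; interest $33.00 → $3,340.39; payment $1,525.13; balance $1,815.26
Week 7: opening $1,815.26; interest $33.00 → $1,848.26; payment $1,696.35; balance $151.91
Week 8: opening $151.91; interest $33.00 → $184.91; payment $184.91; balance $0.00
Total paid: $8,463.74

$8,463.74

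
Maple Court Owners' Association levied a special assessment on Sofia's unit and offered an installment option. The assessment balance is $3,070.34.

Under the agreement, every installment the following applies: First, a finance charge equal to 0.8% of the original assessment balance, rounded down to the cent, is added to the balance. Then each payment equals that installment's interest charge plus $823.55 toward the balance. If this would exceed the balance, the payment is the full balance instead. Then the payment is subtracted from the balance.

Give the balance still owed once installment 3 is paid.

# | Opening | Interest | Payment | End bal
1 | $3,070.34 | $24.56 | $848.11 | $2,246.79
2 | $2,246.79 | $24.56 | $848.11 | $1,423.24
3 | $1,423.24 | $24.56 | $848.11 | $599.69

$599.69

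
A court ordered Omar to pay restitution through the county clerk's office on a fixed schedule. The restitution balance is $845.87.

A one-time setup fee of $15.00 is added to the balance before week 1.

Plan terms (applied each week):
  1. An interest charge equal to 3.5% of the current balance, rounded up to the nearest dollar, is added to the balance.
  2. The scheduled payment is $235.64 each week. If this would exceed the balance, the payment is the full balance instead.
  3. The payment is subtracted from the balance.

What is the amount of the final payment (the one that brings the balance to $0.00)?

$231.95

Week 1: $860.87 +$31.00 interest = $891.87; pay $235.64 → $656.23
Week 2: $656.23 +$23.00 interest = $679.23; pay $235.64 → $443.59
Week 3: $443.59 +$16.00 interest = $459.59; pay $235.64 → $223.95
Week 4: $223.95 +$8.00 interest = $231.95; pay $231.95 → $0.00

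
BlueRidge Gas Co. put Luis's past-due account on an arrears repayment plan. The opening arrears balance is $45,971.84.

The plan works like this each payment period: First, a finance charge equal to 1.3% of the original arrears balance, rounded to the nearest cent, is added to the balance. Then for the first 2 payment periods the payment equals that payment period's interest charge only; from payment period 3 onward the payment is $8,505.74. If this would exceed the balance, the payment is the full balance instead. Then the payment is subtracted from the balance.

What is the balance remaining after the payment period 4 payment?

Payment period 1: opening $45,971.84; interest $597.63 → $46,569.47; payment $597.63; balance $45,971.84
Payment period 2: opening $45,971.84; interest $597.63 → $46,569.47; payment $597.63; balance $45,971.84
Payment period 3: opening $45,971.84; interest $597.63 → $46,569.47; payment $8,505.74; balance $38,063.73
Payment period 4: opening $38,063.73; interest $597.63 → $38,661.36; payment $8,505.74; balance $30,155.62

$30,155.62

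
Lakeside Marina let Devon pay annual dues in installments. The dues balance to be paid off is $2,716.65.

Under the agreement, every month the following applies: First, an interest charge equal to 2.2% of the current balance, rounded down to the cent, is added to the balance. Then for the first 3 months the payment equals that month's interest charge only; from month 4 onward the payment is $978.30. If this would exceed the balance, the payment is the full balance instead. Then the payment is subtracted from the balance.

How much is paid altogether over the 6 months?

Month 1: opening $2,716.65; interest $59.76 → $2,776.41; payment $59.76; balance $2,716.65
Month 2: opening $2,716.65; interest $59.76 → $2,776.41; payment $59.76; balance $2,716.65
Month 3: opening $2,716.65; interest $59.76 → $2,776.41; payment $59.76; balance $2,716.65
Month 4: opening $2,716.65; interest $59.76 → $2,776.41; payment $978.30; balance $1,798.11
Month 5: opening $1,798.11; interest $39.55 → $1,837.66; payment $978.30; balance $859.36
Month 6: opening $859.36; interest $18.90 → $878.26; payment $878.26; balance $0.00
Total paid: $3,014.14

$3,014.14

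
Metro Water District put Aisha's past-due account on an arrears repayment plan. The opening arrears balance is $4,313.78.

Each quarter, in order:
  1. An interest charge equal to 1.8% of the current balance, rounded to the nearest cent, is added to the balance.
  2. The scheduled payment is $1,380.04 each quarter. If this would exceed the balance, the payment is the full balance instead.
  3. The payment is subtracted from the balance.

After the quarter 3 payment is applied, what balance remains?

Quarter 1: opening $4,313.78; interest $77.65 → $4,391.43; payment $1,380.04; balance $3,011.39
Quarter 2: opening $3,011.39; interest $54.21 → $3,065.60; payment $1,380.04; balance $1,685.56
Quarter 3: opening $1,685.56; interest $30.34 → $1,715.90; payment $1,380.04; balance $335.86

$335.86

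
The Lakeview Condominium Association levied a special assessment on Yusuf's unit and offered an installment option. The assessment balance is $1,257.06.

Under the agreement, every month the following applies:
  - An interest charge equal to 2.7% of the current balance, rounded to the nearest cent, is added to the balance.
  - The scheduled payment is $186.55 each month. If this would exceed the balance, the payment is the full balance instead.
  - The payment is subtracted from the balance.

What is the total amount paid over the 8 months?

$1,406.77

Month 1: $1,257.06 +$33.94 interest = $1,291.00; pay $186.55 → $1,104.45
Month 2: $1,104.45 +$29.82 interest = $1,134.27; pay $186.55 → $947.72
Month 3: $947.72 +$25.59 interest = $973.31; pay $186.55 → $786.76
Month 4: $786.76 +$21.24 interest = $808.00; pay $186.55 → $621.45
Month 5: $621.45 +$16.78 interest = $638.23; pay $186.55 → $451.68
Month 6: $451.68 +$12.20 interest = $463.88; pay $186.55 → $277.33
Month 7: $277.33 +$7.49 interest = $284.82; pay $186.55 → $98.27
Month 8: $98.27 +$2.65 interest = $100.92; pay $100.92 → $0.00
Total paid: $1,406.77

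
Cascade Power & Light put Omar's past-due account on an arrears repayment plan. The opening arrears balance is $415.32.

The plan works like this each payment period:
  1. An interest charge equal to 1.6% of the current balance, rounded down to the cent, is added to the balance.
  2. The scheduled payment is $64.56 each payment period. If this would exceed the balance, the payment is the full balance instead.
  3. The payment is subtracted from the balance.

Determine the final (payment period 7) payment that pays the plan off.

Payment period 1: opening $415.32; interest $6.64 → $421.96; payment $64.56; balance $357.40
Payment period 2: opening $357.40; interest $5.71 → $363.11; payment $64.56; balance $298.55
Payment period 3: opening $298.55; interest $4.77 → $303.32; payment $64.56; balance $238.76
Payment period 4: opening $238.76; interest $3.82 → $242.58; payment $64.56; balance $178.02
Payment period 5: opening $178.02; interest $2.84 → $180.86; payment $64.56; balance $116.30
Payment period 6: opening $116.30; interest $1.86 → $118.16; payment $64.56; balance $53.60
Payment period 7: opening $53.60; interest $0.85 → $54.45; payment $54.45; balance $0.00

$54.45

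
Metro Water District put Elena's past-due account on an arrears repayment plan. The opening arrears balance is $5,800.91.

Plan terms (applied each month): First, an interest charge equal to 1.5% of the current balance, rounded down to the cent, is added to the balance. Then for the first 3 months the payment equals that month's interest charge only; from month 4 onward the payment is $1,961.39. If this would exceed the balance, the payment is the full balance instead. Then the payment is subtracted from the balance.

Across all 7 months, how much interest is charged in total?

$438.68

Month 1: opening $5,800.91; interest $87.01 → $5,887.92; payment $87.01; balance $5,800.91
Month 2: opening $5,800.91; interest $87.01 → $5,887.92; payment $87.01; balance $5,800.91
Month 3: opening $5,800.91; interest $87.01 → $5,887.92; payment $87.01; balance $5,800.91
Month 4: opening $5,800.91; interest $87.01 → $5,887.92; payment $1,961.39; balance $3,926.53
Month 5: opening $3,926.53; interest $58.89 → $3,985.42; payment $1,961.39; balance $2,024.03
Month 6: opening $2,024.03; interest $30.36 → $2,054.39; payment $1,961.39; balance $93.00
Month 7: opening $93.00; interest $1.39 → $94.39; payment $94.39; balance $0.00
Total interest: $87.01 + $87.01 + $87.01 + $87.01 + $58.89 + $30.36 + $1.39 = $438.68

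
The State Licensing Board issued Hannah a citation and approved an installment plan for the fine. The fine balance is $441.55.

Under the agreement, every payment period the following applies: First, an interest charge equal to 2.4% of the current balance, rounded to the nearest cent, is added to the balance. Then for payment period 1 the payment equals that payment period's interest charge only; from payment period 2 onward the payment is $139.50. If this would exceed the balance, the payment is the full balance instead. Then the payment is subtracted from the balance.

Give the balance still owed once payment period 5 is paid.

$0.00

# | Opening | Interest | Payment | End bal
1 | $441.55 | $10.60 | $10.60 | $441.55
2 | $441.55 | $10.60 | $139.50 | $312.65
3 | $312.65 | $7.50 | $139.50 | $180.65
4 | $180.65 | $4.34 | $139.50 | $45.49
5 | $45.49 | $1.09 | $46.58 | $0.00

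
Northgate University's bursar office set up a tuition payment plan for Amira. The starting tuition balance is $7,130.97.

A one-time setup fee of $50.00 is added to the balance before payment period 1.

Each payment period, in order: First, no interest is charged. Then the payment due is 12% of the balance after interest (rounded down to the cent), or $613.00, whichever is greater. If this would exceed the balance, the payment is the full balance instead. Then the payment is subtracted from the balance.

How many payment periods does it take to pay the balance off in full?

11

Payment period 1: $7,180.97 − $861.71 → $6,319.26
Payment period 2: $6,319.26 − $758.31 → $5,560.95
Payment period 3: $5,560.95 − $667.31 → $4,893.64
Payment period 4: $4,893.64 − $613.00 → $4,280.64
Payment period 5: $4,280.64 − $613.00 → $3,667.64
Payment period 6: $3,667.64 − $613.00 → $3,054.64
Payment period 7: $3,054.64 − $613.00 → $2,441.64
Payment period 8: $2,441.64 − $613.00 → $1,828.64
Payment period 9: $1,828.64 − $613.00 → $1,215.64
Payment period 10: $1,215.64 − $613.00 → $602.64
Payment period 11: $602.64 − $602.64 → $0.00
Balance reaches $0.00 in payment period 11.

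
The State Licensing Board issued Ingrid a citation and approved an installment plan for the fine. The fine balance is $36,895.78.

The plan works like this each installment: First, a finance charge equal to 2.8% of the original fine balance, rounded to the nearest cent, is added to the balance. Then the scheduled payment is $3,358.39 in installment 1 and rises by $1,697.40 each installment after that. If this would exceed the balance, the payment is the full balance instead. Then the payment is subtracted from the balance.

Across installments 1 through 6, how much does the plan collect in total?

Installment 1: opening $36,895.78; interest $1,033.08 → $37,928.86; payment $3,358.39; balance $34,570.47
Installment 2: opening $34,570.47; interest $1,033.08 → $35,603.55; payment $5,055.79; balance $30,547.76
Installment 3: opening $30,547.76; interest $1,033.08 → $31,580.84; payment $6,753.19; balance $24,827.65
Installment 4: opening $24,827.65; interest $1,033.08 → $25,860.73; payment $8,450.59; balance $17,410.14
Installment 5: opening $17,410.14; interest $1,033.08 → $18,443.22; payment $10,147.99; balance $8,295.23
Installment 6: opening $8,295.23; interest $1,033.08 → $9,328.31; payment $9,328.31; balance $0.00
Total paid: $43,094.26

$43,094.26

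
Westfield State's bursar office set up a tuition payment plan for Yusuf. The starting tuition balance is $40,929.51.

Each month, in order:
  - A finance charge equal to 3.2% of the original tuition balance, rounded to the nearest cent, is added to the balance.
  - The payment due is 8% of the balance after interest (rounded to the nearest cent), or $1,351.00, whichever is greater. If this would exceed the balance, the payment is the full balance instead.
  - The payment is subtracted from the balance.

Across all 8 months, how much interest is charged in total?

Month 1: opening $40,929.51; interest $1,309.74 → $42,239.25; payment $3,379.14; balance $38,860.11
Month 2: opening $38,860.11; interest $1,309.74 → $40,169.85; payment $3,213.59; balance $36,956.26
Month 3: opening $36,956.26; interest $1,309.74 → $38,266.00; payment $3,061.28; balance $35,204.72
Month 4: opening $35,204.72; interest $1,309.74 → $36,514.46; payment $2,921.16; balance $33,593.30
Month 5: opening $33,593.30; interest $1,309.74 → $34,903.04; payment $2,792.24; balance $32,110.80
Month 6: opening $32,110.80; interest $1,309.74 → $33,420.54; payment $2,673.64; balance $30,746.90
Month 7: opening $30,746.90; interest $1,309.74 → $32,056.64; payment $2,564.53; balance $29,492.11
Month 8: opening $29,492.11; interest $1,309.74 → $30,801.85; payment $2,464.15; balance $28,337.70
Total interest: $1,309.74 + $1,309.74 + $1,309.74 + $1,309.74 + $1,309.74 + $1,309.74 + $1,309.74 + $1,309.74 = $10,477.92

$10,477.92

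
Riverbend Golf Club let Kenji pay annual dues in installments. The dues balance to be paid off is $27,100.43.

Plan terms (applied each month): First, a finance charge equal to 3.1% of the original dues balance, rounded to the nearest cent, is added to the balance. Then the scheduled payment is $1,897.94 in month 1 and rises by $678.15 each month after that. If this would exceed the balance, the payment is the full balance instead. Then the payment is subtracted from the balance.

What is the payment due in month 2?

$2,576.09

# | Opening | Interest | Payment | End bal
1 | $27,100.43 | $840.11 | $1,897.94 | $26,042.60
2 | $26,042.60 | $840.11 | $2,576.09 | $24,306.62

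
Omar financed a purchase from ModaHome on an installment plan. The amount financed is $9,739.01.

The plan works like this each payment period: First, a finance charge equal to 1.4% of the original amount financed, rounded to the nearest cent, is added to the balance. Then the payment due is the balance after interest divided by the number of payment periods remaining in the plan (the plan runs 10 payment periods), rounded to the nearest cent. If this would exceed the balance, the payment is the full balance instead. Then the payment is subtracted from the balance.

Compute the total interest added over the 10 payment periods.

Payment period 1: $9,739.01 +$136.35 interest = $9,875.36; pay $987.54 → $8,887.82
Payment period 2: $8,887.82 +$136.35 interest = $9,024.17; pay $1,002.69 → $8,021.48
Payment period 3: $8,021.48 +$136.35 interest = $8,157.83; pay $1,019.73 → $7,138.10
Payment period 4: $7,138.10 +$136.35 interest = $7,274.45; pay $1,039.21 → $6,235.24
Payment period 5: $6,235.24 +$136.35 interest = $6,371.59; pay $1,061.93 → $5,309.66
Payment period 6: $5,309.66 +$136.35 interest = $5,446.01; pay $1,089.20 → $4,356.81
Payment period 7: $4,356.81 +$136.35 interest = $4,493.16; pay $1,123.29 → $3,369.87
Payment period 8: $3,369.87 +$136.35 interest = $3,506.22; pay $1,168.74 → $2,337.48
Payment period 9: $2,337.48 +$136.35 interest = $2,473.83; pay $1,236.92 → $1,236.91
Payment period 10: $1,236.91 +$136.35 interest = $1,373.26; pay $1,373.26 → $0.00
Total interest: $136.35 + $136.35 + $136.35 + $136.35 + $136.35 + $136.35 + $136.35 + $136.35 + $136.35 + $136.35 = $1,363.50

$1,363.50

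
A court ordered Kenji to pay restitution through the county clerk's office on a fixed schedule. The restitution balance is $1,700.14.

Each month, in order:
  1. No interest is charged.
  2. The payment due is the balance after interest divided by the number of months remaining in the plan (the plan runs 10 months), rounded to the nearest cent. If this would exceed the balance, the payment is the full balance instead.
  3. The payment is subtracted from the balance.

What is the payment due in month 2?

Month 1: $1,700.14 − $170.01 → $1,530.13
Month 2: $1,530.13 − $170.01 → $1,360.12

$170.01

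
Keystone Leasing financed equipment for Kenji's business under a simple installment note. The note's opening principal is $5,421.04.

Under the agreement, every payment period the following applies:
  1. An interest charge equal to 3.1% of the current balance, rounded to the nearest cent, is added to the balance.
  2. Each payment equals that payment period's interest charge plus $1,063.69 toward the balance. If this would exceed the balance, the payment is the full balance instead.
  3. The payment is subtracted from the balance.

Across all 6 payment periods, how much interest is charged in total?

# | Opening | Interest | Payment | End bal
1 | $5,421.04 | $168.05 | $1,231.74 | $4,357.35
2 | $4,357.35 | $135.08 | $1,198.77 | $3,293.66
3 | $3,293.66 | $102.10 | $1,165.79 | $2,229.97
4 | $2,229.97 | $69.13 | $1,132.82 | $1,166.28
5 | $1,166.28 | $36.15 | $1,099.84 | $102.59
6 | $102.59 | $3.18 | $105.77 | $0.00
Total interest: $168.05 + $135.08 + $102.10 + $69.13 + $36.15 + $3.18 = $513.69

$513.69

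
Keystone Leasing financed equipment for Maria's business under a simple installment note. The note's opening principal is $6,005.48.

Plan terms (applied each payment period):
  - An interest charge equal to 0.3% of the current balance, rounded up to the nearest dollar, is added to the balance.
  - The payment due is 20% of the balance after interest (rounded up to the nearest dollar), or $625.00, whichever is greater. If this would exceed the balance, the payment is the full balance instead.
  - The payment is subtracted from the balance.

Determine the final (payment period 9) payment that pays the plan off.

$9.48

Payment period 1: $6,005.48 +$19.00 interest = $6,024.48; pay $1,205.00 → $4,819.48
Payment period 2: $4,819.48 +$15.00 interest = $4,834.48; pay $967.00 → $3,867.48
Payment period 3: $3,867.48 +$12.00 interest = $3,879.48; pay $776.00 → $3,103.48
Payment period 4: $3,103.48 +$10.00 interest = $3,113.48; pay $625.00 → $2,488.48
Payment period 5: $2,488.48 +$8.00 interest = $2,496.48; pay $625.00 → $1,871.48
Payment period 6: $1,871.48 +$6.00 interest = $1,877.48; pay $625.00 → $1,252.48
Payment period 7: $1,252.48 +$4.00 interest = $1,256.48; pay $625.00 → $631.48
Payment period 8: $631.48 +$2.00 interest = $633.48; pay $625.00 → $8.48
Payment period 9: $8.48 +$1.00 interest = $9.48; pay $9.48 → $0.00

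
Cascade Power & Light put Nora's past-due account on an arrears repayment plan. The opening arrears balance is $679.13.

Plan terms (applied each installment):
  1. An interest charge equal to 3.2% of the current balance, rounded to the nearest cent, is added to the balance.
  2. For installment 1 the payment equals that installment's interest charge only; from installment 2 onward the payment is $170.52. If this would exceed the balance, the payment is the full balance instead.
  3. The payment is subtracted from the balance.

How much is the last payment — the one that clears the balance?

$56.55

Installment 1: opening $679.13; interest $21.73 → $700.86; payment $21.73; balance $679.13
Installment 2: opening $679.13; interest $21.73 → $700.86; payment $170.52; balance $530.34
Installment 3: opening $530.34; interest $16.97 → $547.31; payment $170.52; balance $376.79
Installment 4: opening $376.79; interest $12.06 → $388.85; payment $170.52; balance $218.33
Installment 5: opening $218.33; interest $6.99 → $225.32; payment $170.52; balance $54.80
Installment 6: opening $54.80; interest $1.75 → $56.55; payment $56.55; balance $0.00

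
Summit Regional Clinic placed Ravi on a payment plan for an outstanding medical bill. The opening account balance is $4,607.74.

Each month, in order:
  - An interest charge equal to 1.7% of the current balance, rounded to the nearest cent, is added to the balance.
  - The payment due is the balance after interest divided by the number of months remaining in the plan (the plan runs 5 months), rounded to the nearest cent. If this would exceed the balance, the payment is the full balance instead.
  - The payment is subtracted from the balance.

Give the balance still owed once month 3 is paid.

Month 1: $4,607.74 +$78.33 interest = $4,686.07; pay $937.21 → $3,748.86
Month 2: $3,748.86 +$63.73 interest = $3,812.59; pay $953.15 → $2,859.44
Month 3: $2,859.44 +$48.61 interest = $2,908.05; pay $969.35 → $1,938.70

$1,938.70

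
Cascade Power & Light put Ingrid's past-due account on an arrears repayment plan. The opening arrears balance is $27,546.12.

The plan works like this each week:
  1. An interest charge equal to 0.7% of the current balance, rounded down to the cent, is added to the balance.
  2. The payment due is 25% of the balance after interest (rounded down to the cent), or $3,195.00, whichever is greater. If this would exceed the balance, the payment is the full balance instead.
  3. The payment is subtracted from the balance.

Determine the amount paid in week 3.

Week 1: $27,546.12 +$192.82 interest = $27,738.94; pay $6,934.73 → $20,804.21
Week 2: $20,804.21 +$145.62 interest = $20,949.83; pay $5,237.45 → $15,712.38
Week 3: $15,712.38 +$109.98 interest = $15,822.36; pay $3,955.59 → $11,866.77

$3,955.59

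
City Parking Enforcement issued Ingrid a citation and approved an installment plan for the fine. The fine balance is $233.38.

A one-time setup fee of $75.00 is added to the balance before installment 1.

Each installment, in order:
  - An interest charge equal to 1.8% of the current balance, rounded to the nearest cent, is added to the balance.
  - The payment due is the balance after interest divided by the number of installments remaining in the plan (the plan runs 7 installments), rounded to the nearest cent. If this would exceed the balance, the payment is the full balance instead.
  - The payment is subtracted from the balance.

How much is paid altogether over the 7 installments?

Installment 1: $308.38 +$5.55 interest = $313.93; pay $44.85 → $269.08
Installment 2: $269.08 +$4.84 interest = $273.92; pay $45.65 → $228.27
Installment 3: $228.27 +$4.11 interest = $232.38; pay $46.48 → $185.90
Installment 4: $185.90 +$3.35 interest = $189.25; pay $47.31 → $141.94
Installment 5: $141.94 +$2.55 interest = $144.49; pay $48.16 → $96.33
Installment 6: $96.33 +$1.73 interest = $98.06; pay $49.03 → $49.03
Installment 7: $49.03 +$0.88 interest = $49.91; pay $49.91 → $0.00
Total paid: $331.39

$331.39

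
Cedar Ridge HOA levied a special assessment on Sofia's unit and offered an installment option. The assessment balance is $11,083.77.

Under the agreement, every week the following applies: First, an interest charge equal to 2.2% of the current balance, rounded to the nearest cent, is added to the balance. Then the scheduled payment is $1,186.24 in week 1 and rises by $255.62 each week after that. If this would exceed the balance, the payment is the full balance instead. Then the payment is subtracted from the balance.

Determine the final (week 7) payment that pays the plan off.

$1,186.01

Week 1: opening $11,083.77; interest $243.84 → $11,327.61; payment $1,186.24; balance $10,141.37
Week 2: opening $10,141.37; interest $223.11 → $10,364.48; payment $1,441.86; balance $8,922.62
Week 3: opening $8,922.62; interest $196.30 → $9,118.92; payment $1,697.48; balance $7,421.44
Week 4: opening $7,421.44; interest $163.27 → $7,584.71; payment $1,953.10; balance $5,631.61
Week 5: opening $5,631.61; interest $123.90 → $5,755.51; payment $2,208.72; balance $3,546.79
Week 6: opening $3,546.79; interest $78.03 → $3,624.82; payment $2,464.34; balance $1,160.48
Week 7: opening $1,160.48; interest $25.53 → $1,186.01; payment $1,186.01; balance $0.00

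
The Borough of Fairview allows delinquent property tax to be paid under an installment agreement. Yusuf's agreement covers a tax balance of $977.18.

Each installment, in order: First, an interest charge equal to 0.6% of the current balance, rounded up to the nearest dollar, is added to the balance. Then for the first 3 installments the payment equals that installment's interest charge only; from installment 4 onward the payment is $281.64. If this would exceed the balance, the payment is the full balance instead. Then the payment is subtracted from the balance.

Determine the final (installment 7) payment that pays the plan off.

$147.26

Installment 1: $977.18 +$6.00 interest = $983.18; pay $6.00 → $977.18
Installment 2: $977.18 +$6.00 interest = $983.18; pay $6.00 → $977.18
Installment 3: $977.18 +$6.00 interest = $983.18; pay $6.00 → $977.18
Installment 4: $977.18 +$6.00 interest = $983.18; pay $281.64 → $701.54
Installment 5: $701.54 +$5.00 interest = $706.54; pay $281.64 → $424.90
Installment 6: $424.90 +$3.00 interest = $427.90; pay $281.64 → $146.26
Installment 7: $146.26 +$1.00 interest = $147.26; pay $147.26 → $0.00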